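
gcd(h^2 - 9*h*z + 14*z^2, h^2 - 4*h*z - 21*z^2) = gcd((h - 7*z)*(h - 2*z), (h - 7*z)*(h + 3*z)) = -h + 7*z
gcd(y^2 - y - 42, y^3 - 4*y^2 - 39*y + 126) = y^2 - y - 42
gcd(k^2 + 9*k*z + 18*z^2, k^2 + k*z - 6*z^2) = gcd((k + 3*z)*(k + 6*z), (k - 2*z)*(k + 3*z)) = k + 3*z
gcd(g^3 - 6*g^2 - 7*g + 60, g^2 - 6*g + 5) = g - 5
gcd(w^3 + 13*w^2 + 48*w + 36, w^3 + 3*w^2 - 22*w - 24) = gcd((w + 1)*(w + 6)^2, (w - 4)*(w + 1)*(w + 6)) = w^2 + 7*w + 6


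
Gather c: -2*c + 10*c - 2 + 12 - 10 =8*c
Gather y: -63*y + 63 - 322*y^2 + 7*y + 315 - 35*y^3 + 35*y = -35*y^3 - 322*y^2 - 21*y + 378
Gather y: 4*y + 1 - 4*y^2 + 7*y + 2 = -4*y^2 + 11*y + 3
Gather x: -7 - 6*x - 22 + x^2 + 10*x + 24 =x^2 + 4*x - 5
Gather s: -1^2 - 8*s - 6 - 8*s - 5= -16*s - 12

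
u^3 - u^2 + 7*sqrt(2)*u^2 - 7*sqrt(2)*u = u*(u - 1)*(u + 7*sqrt(2))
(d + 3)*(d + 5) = d^2 + 8*d + 15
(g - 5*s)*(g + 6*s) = g^2 + g*s - 30*s^2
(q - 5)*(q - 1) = q^2 - 6*q + 5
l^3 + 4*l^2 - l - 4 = (l - 1)*(l + 1)*(l + 4)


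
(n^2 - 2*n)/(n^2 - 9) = n*(n - 2)/(n^2 - 9)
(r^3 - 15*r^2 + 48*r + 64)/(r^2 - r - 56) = (r^2 - 7*r - 8)/(r + 7)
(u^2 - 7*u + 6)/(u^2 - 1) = (u - 6)/(u + 1)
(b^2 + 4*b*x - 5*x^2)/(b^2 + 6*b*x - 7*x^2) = (b + 5*x)/(b + 7*x)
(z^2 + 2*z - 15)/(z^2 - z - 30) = (z - 3)/(z - 6)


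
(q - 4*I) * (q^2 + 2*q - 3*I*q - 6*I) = q^3 + 2*q^2 - 7*I*q^2 - 12*q - 14*I*q - 24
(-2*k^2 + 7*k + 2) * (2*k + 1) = -4*k^3 + 12*k^2 + 11*k + 2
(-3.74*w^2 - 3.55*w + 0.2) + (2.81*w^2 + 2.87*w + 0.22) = -0.93*w^2 - 0.68*w + 0.42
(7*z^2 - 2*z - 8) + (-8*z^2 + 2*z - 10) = -z^2 - 18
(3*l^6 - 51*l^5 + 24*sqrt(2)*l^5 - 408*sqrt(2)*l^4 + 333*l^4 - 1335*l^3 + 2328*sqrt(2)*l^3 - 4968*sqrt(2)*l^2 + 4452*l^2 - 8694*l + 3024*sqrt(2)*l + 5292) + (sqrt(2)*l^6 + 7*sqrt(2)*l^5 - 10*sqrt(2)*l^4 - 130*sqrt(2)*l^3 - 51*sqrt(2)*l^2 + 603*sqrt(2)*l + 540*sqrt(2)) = sqrt(2)*l^6 + 3*l^6 - 51*l^5 + 31*sqrt(2)*l^5 - 418*sqrt(2)*l^4 + 333*l^4 - 1335*l^3 + 2198*sqrt(2)*l^3 - 5019*sqrt(2)*l^2 + 4452*l^2 - 8694*l + 3627*sqrt(2)*l + 540*sqrt(2) + 5292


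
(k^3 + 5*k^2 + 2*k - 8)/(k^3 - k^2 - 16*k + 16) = (k + 2)/(k - 4)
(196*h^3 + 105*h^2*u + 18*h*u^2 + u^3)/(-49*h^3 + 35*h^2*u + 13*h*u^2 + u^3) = (4*h + u)/(-h + u)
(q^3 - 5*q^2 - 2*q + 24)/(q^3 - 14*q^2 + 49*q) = (q^3 - 5*q^2 - 2*q + 24)/(q*(q^2 - 14*q + 49))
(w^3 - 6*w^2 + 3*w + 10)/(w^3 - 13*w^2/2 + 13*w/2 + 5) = 2*(w + 1)/(2*w + 1)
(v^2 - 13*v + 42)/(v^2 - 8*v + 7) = (v - 6)/(v - 1)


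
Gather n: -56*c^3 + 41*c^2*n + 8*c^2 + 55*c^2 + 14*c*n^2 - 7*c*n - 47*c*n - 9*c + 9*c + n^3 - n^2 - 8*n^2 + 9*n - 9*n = -56*c^3 + 63*c^2 + n^3 + n^2*(14*c - 9) + n*(41*c^2 - 54*c)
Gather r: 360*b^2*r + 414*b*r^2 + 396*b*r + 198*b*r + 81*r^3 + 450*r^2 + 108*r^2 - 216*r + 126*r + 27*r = 81*r^3 + r^2*(414*b + 558) + r*(360*b^2 + 594*b - 63)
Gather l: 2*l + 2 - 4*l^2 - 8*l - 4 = -4*l^2 - 6*l - 2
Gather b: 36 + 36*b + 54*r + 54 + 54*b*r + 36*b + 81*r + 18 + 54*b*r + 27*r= b*(108*r + 72) + 162*r + 108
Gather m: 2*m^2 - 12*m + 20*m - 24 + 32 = 2*m^2 + 8*m + 8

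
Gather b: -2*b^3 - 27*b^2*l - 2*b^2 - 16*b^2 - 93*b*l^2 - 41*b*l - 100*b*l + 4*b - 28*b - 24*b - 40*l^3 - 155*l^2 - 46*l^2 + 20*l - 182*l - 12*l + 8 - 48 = -2*b^3 + b^2*(-27*l - 18) + b*(-93*l^2 - 141*l - 48) - 40*l^3 - 201*l^2 - 174*l - 40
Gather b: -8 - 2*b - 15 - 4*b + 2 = -6*b - 21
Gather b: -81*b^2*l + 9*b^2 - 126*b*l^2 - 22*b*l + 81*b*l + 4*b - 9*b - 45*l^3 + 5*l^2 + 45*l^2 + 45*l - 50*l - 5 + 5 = b^2*(9 - 81*l) + b*(-126*l^2 + 59*l - 5) - 45*l^3 + 50*l^2 - 5*l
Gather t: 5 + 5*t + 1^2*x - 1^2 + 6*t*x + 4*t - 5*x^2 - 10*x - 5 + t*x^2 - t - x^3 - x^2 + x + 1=t*(x^2 + 6*x + 8) - x^3 - 6*x^2 - 8*x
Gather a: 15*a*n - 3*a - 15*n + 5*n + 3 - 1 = a*(15*n - 3) - 10*n + 2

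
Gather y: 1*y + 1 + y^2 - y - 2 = y^2 - 1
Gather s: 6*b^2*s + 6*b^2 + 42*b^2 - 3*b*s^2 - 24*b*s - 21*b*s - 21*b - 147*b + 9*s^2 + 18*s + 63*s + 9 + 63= 48*b^2 - 168*b + s^2*(9 - 3*b) + s*(6*b^2 - 45*b + 81) + 72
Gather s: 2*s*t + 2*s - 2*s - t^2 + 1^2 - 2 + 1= 2*s*t - t^2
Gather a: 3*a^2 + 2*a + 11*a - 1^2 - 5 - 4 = 3*a^2 + 13*a - 10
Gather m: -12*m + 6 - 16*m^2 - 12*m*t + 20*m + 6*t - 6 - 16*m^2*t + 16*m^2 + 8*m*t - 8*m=-16*m^2*t - 4*m*t + 6*t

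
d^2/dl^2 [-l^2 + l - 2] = -2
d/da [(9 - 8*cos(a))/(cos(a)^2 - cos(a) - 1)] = (-8*cos(a)^2 + 18*cos(a) - 17)*sin(a)/(sin(a)^2 + cos(a))^2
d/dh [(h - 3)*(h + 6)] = 2*h + 3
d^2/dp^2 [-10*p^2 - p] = -20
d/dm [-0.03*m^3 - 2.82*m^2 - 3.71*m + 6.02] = -0.09*m^2 - 5.64*m - 3.71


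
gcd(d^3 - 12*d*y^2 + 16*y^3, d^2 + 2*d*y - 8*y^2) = -d^2 - 2*d*y + 8*y^2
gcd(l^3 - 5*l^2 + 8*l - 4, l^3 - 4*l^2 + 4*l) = l^2 - 4*l + 4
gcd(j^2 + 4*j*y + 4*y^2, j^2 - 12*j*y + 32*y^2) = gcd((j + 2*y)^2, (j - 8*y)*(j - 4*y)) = 1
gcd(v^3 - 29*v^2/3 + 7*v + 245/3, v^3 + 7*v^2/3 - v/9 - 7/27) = v + 7/3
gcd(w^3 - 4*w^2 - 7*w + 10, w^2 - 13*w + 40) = w - 5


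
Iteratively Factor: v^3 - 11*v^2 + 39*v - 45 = (v - 5)*(v^2 - 6*v + 9) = (v - 5)*(v - 3)*(v - 3)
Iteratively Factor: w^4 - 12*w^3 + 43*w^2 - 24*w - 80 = (w - 4)*(w^3 - 8*w^2 + 11*w + 20) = (w - 4)^2*(w^2 - 4*w - 5) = (w - 4)^2*(w + 1)*(w - 5)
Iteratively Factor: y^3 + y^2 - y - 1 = (y + 1)*(y^2 - 1) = (y + 1)^2*(y - 1)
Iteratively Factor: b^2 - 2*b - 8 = (b + 2)*(b - 4)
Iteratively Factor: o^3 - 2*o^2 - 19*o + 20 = (o + 4)*(o^2 - 6*o + 5) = (o - 1)*(o + 4)*(o - 5)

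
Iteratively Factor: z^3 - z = (z - 1)*(z^2 + z) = (z - 1)*(z + 1)*(z)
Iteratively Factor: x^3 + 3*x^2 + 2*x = (x)*(x^2 + 3*x + 2) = x*(x + 1)*(x + 2)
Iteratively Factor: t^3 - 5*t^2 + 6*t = (t - 2)*(t^2 - 3*t) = t*(t - 2)*(t - 3)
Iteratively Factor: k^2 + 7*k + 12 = (k + 3)*(k + 4)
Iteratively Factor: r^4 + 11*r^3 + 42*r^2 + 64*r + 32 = (r + 4)*(r^3 + 7*r^2 + 14*r + 8) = (r + 2)*(r + 4)*(r^2 + 5*r + 4) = (r + 1)*(r + 2)*(r + 4)*(r + 4)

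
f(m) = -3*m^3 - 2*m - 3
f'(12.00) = -1298.00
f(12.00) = -5211.00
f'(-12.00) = -1298.00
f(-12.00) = 5205.00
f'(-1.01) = -11.18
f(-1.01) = 2.11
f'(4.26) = -165.33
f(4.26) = -243.45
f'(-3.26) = -97.65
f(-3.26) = 107.46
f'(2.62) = -63.78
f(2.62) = -62.19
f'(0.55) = -4.72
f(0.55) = -4.60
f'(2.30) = -49.61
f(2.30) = -44.10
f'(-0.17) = -2.26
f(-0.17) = -2.65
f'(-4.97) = -224.31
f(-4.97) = 375.23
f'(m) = -9*m^2 - 2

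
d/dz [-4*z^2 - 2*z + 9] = -8*z - 2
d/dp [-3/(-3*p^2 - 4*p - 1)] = 6*(-3*p - 2)/(3*p^2 + 4*p + 1)^2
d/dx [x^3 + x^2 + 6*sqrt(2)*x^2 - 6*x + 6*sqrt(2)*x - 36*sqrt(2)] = 3*x^2 + 2*x + 12*sqrt(2)*x - 6 + 6*sqrt(2)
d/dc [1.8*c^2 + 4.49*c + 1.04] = 3.6*c + 4.49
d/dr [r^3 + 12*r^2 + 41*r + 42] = 3*r^2 + 24*r + 41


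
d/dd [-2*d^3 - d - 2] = -6*d^2 - 1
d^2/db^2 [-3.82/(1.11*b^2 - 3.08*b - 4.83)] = (-9.413244*b^2 + 26.119632*b + 3.82*(2.22*b - 3.08)*(4.44*b - 6.16) + 40.960332)/(-1.11*b^2 + 3.08*b + 4.83)^3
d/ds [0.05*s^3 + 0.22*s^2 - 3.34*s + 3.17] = 0.15*s^2 + 0.44*s - 3.34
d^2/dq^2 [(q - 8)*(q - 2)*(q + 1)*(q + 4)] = 12*q^2 - 30*q - 60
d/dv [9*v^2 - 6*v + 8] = 18*v - 6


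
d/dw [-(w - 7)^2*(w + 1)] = (5 - 3*w)*(w - 7)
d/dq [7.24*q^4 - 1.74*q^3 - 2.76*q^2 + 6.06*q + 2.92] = 28.96*q^3 - 5.22*q^2 - 5.52*q + 6.06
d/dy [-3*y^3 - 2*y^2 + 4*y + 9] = -9*y^2 - 4*y + 4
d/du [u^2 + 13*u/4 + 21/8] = 2*u + 13/4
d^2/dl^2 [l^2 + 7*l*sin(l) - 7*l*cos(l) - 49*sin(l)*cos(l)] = 7*sqrt(2)*l*cos(l + pi/4) + 98*sin(2*l) + 14*sqrt(2)*sin(l + pi/4) + 2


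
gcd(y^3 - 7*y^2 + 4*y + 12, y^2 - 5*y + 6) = y - 2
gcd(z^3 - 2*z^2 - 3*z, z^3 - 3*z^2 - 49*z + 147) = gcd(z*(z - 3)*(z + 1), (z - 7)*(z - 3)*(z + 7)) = z - 3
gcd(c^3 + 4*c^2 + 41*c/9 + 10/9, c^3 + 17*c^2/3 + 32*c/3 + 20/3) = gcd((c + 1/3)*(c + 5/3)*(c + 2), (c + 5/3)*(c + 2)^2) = c^2 + 11*c/3 + 10/3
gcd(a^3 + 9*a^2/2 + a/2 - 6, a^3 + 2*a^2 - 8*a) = a + 4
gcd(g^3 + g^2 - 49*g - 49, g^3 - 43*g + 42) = g + 7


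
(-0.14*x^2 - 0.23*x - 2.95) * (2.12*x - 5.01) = -0.2968*x^3 + 0.2138*x^2 - 5.1017*x + 14.7795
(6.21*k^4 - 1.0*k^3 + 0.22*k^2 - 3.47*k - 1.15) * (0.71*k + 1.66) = 4.4091*k^5 + 9.5986*k^4 - 1.5038*k^3 - 2.0985*k^2 - 6.5767*k - 1.909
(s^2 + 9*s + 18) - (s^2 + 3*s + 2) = 6*s + 16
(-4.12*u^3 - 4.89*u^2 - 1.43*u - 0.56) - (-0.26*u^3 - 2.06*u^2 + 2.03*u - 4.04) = -3.86*u^3 - 2.83*u^2 - 3.46*u + 3.48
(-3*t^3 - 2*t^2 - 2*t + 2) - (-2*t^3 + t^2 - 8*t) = -t^3 - 3*t^2 + 6*t + 2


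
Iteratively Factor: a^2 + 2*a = (a + 2)*(a)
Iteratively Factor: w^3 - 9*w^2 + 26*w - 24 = (w - 3)*(w^2 - 6*w + 8) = (w - 4)*(w - 3)*(w - 2)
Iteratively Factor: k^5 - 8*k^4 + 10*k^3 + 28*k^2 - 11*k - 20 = (k + 1)*(k^4 - 9*k^3 + 19*k^2 + 9*k - 20) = (k + 1)^2*(k^3 - 10*k^2 + 29*k - 20) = (k - 1)*(k + 1)^2*(k^2 - 9*k + 20) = (k - 5)*(k - 1)*(k + 1)^2*(k - 4)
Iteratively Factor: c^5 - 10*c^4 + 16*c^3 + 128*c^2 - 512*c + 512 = (c + 4)*(c^4 - 14*c^3 + 72*c^2 - 160*c + 128) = (c - 4)*(c + 4)*(c^3 - 10*c^2 + 32*c - 32) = (c - 4)^2*(c + 4)*(c^2 - 6*c + 8) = (c - 4)^2*(c - 2)*(c + 4)*(c - 4)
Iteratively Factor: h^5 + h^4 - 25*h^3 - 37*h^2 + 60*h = (h)*(h^4 + h^3 - 25*h^2 - 37*h + 60) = h*(h - 1)*(h^3 + 2*h^2 - 23*h - 60) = h*(h - 5)*(h - 1)*(h^2 + 7*h + 12) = h*(h - 5)*(h - 1)*(h + 4)*(h + 3)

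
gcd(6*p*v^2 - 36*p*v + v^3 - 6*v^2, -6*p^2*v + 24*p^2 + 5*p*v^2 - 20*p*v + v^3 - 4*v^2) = 6*p + v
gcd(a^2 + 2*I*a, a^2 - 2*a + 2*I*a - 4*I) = a + 2*I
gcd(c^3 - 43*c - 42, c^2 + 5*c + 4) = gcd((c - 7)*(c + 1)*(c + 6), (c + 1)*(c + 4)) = c + 1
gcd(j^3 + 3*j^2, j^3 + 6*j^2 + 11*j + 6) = j + 3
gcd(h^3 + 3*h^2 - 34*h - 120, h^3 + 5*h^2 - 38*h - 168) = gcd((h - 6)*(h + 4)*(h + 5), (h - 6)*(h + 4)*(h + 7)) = h^2 - 2*h - 24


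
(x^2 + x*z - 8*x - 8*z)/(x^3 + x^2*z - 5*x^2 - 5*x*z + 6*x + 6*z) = (x - 8)/(x^2 - 5*x + 6)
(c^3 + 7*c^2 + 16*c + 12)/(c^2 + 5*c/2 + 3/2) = 2*(c^3 + 7*c^2 + 16*c + 12)/(2*c^2 + 5*c + 3)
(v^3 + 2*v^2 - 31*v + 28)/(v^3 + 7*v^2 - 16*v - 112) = (v - 1)/(v + 4)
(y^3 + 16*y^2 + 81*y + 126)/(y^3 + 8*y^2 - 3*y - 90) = (y^2 + 10*y + 21)/(y^2 + 2*y - 15)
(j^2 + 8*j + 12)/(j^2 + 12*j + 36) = (j + 2)/(j + 6)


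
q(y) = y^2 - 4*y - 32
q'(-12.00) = -28.00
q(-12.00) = 160.00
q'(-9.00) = -22.00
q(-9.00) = 85.00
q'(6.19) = 8.38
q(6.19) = -18.44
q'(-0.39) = -4.78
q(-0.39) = -30.29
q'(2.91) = 1.82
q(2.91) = -35.17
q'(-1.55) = -7.10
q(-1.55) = -23.40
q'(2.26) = 0.52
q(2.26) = -35.93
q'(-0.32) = -4.64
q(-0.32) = -30.62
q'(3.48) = 2.96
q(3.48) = -33.81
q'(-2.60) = -9.20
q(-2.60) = -14.84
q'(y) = 2*y - 4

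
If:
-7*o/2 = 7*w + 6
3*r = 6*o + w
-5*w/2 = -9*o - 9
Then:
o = -312/287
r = -654/287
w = -90/287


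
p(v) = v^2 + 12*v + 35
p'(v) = 2*v + 12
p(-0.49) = 29.36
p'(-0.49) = 11.02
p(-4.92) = 0.17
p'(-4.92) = 2.16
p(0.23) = 37.81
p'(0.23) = 12.46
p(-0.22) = 32.41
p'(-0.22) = 11.56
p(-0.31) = 31.38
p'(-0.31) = 11.38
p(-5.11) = -0.21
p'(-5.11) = 1.78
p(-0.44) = 29.91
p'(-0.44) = 11.12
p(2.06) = 63.96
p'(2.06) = 16.12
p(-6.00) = -1.00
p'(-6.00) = 0.00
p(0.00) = 35.00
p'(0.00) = 12.00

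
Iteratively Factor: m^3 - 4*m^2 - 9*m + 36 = (m - 4)*(m^2 - 9) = (m - 4)*(m + 3)*(m - 3)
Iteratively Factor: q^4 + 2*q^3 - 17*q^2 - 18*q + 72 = (q + 3)*(q^3 - q^2 - 14*q + 24) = (q - 3)*(q + 3)*(q^2 + 2*q - 8) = (q - 3)*(q + 3)*(q + 4)*(q - 2)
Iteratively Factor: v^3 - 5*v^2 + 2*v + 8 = (v + 1)*(v^2 - 6*v + 8) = (v - 2)*(v + 1)*(v - 4)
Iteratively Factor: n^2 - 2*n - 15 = (n - 5)*(n + 3)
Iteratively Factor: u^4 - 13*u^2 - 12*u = (u + 1)*(u^3 - u^2 - 12*u) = (u - 4)*(u + 1)*(u^2 + 3*u) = u*(u - 4)*(u + 1)*(u + 3)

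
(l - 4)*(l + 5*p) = l^2 + 5*l*p - 4*l - 20*p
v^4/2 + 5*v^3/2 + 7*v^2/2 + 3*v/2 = v*(v/2 + 1/2)*(v + 1)*(v + 3)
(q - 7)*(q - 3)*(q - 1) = q^3 - 11*q^2 + 31*q - 21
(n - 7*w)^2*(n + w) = n^3 - 13*n^2*w + 35*n*w^2 + 49*w^3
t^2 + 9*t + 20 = (t + 4)*(t + 5)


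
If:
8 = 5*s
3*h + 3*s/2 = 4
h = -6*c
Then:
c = -4/45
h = 8/15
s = 8/5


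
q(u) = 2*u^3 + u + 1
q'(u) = 6*u^2 + 1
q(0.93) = 3.54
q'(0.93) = 6.19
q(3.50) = 90.25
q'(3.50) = 74.50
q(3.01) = 58.55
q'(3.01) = 55.36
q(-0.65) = -0.20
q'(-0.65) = 3.54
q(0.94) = 3.60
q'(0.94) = 6.30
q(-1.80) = -12.46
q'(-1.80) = 20.44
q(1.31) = 6.81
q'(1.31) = 11.30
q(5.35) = 312.61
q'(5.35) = 172.74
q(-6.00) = -437.00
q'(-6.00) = 217.00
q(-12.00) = -3467.00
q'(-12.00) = 865.00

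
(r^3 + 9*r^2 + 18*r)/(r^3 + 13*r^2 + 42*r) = (r + 3)/(r + 7)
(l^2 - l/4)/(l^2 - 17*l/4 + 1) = l/(l - 4)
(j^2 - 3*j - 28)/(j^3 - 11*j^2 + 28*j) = (j + 4)/(j*(j - 4))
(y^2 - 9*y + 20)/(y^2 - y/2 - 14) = 2*(y - 5)/(2*y + 7)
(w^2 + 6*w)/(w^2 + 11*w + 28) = w*(w + 6)/(w^2 + 11*w + 28)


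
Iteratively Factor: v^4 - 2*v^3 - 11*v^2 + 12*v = (v - 4)*(v^3 + 2*v^2 - 3*v) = (v - 4)*(v + 3)*(v^2 - v) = (v - 4)*(v - 1)*(v + 3)*(v)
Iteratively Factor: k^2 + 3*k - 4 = (k + 4)*(k - 1)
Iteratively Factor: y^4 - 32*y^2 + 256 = (y - 4)*(y^3 + 4*y^2 - 16*y - 64) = (y - 4)*(y + 4)*(y^2 - 16) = (y - 4)*(y + 4)^2*(y - 4)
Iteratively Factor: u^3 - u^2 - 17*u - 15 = (u + 3)*(u^2 - 4*u - 5) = (u + 1)*(u + 3)*(u - 5)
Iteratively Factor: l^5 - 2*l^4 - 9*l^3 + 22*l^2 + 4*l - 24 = (l - 2)*(l^4 - 9*l^2 + 4*l + 12) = (l - 2)^2*(l^3 + 2*l^2 - 5*l - 6) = (l - 2)^2*(l + 3)*(l^2 - l - 2) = (l - 2)^3*(l + 3)*(l + 1)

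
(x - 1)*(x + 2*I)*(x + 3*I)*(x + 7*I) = x^4 - x^3 + 12*I*x^3 - 41*x^2 - 12*I*x^2 + 41*x - 42*I*x + 42*I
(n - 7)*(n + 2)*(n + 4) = n^3 - n^2 - 34*n - 56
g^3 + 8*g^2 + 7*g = g*(g + 1)*(g + 7)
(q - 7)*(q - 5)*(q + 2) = q^3 - 10*q^2 + 11*q + 70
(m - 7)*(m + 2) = m^2 - 5*m - 14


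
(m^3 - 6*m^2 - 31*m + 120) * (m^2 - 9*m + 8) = m^5 - 15*m^4 + 31*m^3 + 351*m^2 - 1328*m + 960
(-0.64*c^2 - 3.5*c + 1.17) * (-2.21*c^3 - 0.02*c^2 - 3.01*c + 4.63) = 1.4144*c^5 + 7.7478*c^4 - 0.5893*c^3 + 7.5484*c^2 - 19.7267*c + 5.4171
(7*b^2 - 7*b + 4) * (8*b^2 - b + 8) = 56*b^4 - 63*b^3 + 95*b^2 - 60*b + 32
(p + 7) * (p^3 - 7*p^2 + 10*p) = p^4 - 39*p^2 + 70*p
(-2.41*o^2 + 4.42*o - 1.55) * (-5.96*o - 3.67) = 14.3636*o^3 - 17.4985*o^2 - 6.9834*o + 5.6885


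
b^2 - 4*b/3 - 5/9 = (b - 5/3)*(b + 1/3)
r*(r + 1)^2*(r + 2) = r^4 + 4*r^3 + 5*r^2 + 2*r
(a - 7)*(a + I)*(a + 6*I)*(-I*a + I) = -I*a^4 + 7*a^3 + 8*I*a^3 - 56*a^2 - I*a^2 + 49*a - 48*I*a + 42*I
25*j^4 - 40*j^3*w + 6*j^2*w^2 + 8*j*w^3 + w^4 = (-j + w)^2*(5*j + w)^2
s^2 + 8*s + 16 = (s + 4)^2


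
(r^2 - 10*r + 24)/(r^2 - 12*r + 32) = (r - 6)/(r - 8)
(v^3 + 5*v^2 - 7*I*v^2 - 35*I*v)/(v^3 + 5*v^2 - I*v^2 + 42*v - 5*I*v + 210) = v/(v + 6*I)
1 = 1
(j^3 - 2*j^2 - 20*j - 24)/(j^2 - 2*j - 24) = (j^2 + 4*j + 4)/(j + 4)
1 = 1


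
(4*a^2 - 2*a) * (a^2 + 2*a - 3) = 4*a^4 + 6*a^3 - 16*a^2 + 6*a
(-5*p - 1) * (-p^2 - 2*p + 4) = 5*p^3 + 11*p^2 - 18*p - 4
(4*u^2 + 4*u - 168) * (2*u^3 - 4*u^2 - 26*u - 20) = 8*u^5 - 8*u^4 - 456*u^3 + 488*u^2 + 4288*u + 3360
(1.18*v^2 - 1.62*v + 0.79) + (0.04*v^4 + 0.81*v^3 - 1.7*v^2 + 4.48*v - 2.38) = 0.04*v^4 + 0.81*v^3 - 0.52*v^2 + 2.86*v - 1.59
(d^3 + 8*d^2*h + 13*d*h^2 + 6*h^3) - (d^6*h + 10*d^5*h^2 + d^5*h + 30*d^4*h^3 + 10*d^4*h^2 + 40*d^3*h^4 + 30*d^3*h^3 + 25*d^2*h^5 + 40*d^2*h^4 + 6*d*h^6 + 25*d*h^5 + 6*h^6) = -d^6*h - 10*d^5*h^2 - d^5*h - 30*d^4*h^3 - 10*d^4*h^2 - 40*d^3*h^4 - 30*d^3*h^3 + d^3 - 25*d^2*h^5 - 40*d^2*h^4 + 8*d^2*h - 6*d*h^6 - 25*d*h^5 + 13*d*h^2 - 6*h^6 + 6*h^3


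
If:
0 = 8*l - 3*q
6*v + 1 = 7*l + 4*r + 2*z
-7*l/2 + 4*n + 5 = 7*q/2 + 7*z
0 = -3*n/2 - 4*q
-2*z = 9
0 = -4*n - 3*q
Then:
No Solution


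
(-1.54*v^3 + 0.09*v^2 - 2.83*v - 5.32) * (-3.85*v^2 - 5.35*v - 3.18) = 5.929*v^5 + 7.8925*v^4 + 15.3112*v^3 + 35.3363*v^2 + 37.4614*v + 16.9176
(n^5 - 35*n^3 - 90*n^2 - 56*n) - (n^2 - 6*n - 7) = n^5 - 35*n^3 - 91*n^2 - 50*n + 7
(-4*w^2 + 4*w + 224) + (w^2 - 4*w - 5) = 219 - 3*w^2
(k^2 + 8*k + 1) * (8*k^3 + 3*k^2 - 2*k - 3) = 8*k^5 + 67*k^4 + 30*k^3 - 16*k^2 - 26*k - 3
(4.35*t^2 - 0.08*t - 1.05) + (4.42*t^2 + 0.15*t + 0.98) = 8.77*t^2 + 0.07*t - 0.0700000000000001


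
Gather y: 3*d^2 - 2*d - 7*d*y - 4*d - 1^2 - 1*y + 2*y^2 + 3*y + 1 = 3*d^2 - 6*d + 2*y^2 + y*(2 - 7*d)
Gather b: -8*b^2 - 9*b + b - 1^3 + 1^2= -8*b^2 - 8*b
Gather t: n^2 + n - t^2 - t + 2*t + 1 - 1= n^2 + n - t^2 + t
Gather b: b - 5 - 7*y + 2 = b - 7*y - 3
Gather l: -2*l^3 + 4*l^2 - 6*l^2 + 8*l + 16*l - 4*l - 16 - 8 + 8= -2*l^3 - 2*l^2 + 20*l - 16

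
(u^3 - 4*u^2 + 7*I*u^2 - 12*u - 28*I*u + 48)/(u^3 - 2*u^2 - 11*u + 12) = (u^2 + 7*I*u - 12)/(u^2 + 2*u - 3)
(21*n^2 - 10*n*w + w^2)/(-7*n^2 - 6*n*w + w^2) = (-3*n + w)/(n + w)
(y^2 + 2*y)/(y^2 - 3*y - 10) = y/(y - 5)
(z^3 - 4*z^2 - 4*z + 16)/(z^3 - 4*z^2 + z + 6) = (z^2 - 2*z - 8)/(z^2 - 2*z - 3)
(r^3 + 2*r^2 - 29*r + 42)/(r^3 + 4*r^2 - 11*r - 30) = (r^2 + 5*r - 14)/(r^2 + 7*r + 10)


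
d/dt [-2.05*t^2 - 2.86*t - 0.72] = -4.1*t - 2.86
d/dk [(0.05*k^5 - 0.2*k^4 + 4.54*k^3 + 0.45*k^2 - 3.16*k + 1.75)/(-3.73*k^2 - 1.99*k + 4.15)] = (-0.5595*k^6 + 1.094*k^5 - 14.7027*k^4 - 21.3892*k^3 + 43.8407*k^2 + 16.79*k - 9.6315)/(13.9129*k^4 + 14.8454*k^3 - 26.9989*k^2 - 16.517*k + 17.2225)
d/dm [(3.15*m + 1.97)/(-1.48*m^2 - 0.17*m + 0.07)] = (4.662*m^2 + 5.8312*m + 0.5554)/(2.1904*m^4 + 0.5032*m^3 - 0.1783*m^2 - 0.0238*m + 0.0049)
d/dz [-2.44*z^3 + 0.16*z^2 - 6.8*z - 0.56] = -7.32*z^2 + 0.32*z - 6.8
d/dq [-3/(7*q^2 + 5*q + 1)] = 3*(14*q + 5)/(7*q^2 + 5*q + 1)^2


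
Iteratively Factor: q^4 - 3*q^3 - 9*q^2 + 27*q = (q - 3)*(q^3 - 9*q) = (q - 3)*(q + 3)*(q^2 - 3*q) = (q - 3)^2*(q + 3)*(q)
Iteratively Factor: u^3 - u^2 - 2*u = (u)*(u^2 - u - 2) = u*(u - 2)*(u + 1)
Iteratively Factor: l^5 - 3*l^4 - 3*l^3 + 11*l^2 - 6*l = (l - 3)*(l^4 - 3*l^2 + 2*l) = l*(l - 3)*(l^3 - 3*l + 2) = l*(l - 3)*(l - 1)*(l^2 + l - 2) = l*(l - 3)*(l - 1)^2*(l + 2)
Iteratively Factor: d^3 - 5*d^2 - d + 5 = (d + 1)*(d^2 - 6*d + 5) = (d - 1)*(d + 1)*(d - 5)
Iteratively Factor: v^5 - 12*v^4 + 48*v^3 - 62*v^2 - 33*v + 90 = (v - 2)*(v^4 - 10*v^3 + 28*v^2 - 6*v - 45) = (v - 3)*(v - 2)*(v^3 - 7*v^2 + 7*v + 15) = (v - 3)*(v - 2)*(v + 1)*(v^2 - 8*v + 15) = (v - 3)^2*(v - 2)*(v + 1)*(v - 5)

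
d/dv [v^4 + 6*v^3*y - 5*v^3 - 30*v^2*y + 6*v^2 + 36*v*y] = 4*v^3 + 18*v^2*y - 15*v^2 - 60*v*y + 12*v + 36*y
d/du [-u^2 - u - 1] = -2*u - 1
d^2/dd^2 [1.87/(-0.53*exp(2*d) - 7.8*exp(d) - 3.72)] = (-1.87*(1.06*exp(d) + 7.8)*(2.12*exp(d) + 15.6)*exp(d) + (3.9644*exp(d) + 14.586)*(0.53*exp(2*d) + 7.8*exp(d) + 3.72))*exp(d)/(0.53*exp(2*d) + 7.8*exp(d) + 3.72)^3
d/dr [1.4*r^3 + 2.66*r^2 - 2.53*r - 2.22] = 4.2*r^2 + 5.32*r - 2.53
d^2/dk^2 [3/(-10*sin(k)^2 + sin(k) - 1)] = 3*(400*sin(k)^4 - 30*sin(k)^3 - 639*sin(k)^2 + 61*sin(k) + 18)/(10*sin(k)^2 - sin(k) + 1)^3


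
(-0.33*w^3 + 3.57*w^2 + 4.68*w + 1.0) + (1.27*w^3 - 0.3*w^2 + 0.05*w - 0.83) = 0.94*w^3 + 3.27*w^2 + 4.73*w + 0.17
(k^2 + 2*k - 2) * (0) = 0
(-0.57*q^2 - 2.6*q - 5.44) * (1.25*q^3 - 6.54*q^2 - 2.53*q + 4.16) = -0.7125*q^5 + 0.4778*q^4 + 11.6461*q^3 + 39.7844*q^2 + 2.9472*q - 22.6304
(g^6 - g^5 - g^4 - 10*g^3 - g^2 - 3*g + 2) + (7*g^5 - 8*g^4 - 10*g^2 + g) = g^6 + 6*g^5 - 9*g^4 - 10*g^3 - 11*g^2 - 2*g + 2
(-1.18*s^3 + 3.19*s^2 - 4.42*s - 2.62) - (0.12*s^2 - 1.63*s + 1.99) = -1.18*s^3 + 3.07*s^2 - 2.79*s - 4.61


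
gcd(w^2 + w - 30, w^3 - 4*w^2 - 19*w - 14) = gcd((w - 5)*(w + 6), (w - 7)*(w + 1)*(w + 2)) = 1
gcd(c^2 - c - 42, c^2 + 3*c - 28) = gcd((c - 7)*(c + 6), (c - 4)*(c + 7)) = 1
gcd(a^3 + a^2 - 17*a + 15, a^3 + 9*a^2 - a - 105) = a^2 + 2*a - 15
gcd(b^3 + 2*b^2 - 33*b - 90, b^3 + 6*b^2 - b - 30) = b^2 + 8*b + 15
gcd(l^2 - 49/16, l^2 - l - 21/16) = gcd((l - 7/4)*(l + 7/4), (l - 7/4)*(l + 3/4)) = l - 7/4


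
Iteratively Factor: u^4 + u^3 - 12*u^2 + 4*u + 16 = (u - 2)*(u^3 + 3*u^2 - 6*u - 8) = (u - 2)^2*(u^2 + 5*u + 4) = (u - 2)^2*(u + 1)*(u + 4)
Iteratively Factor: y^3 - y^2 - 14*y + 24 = (y + 4)*(y^2 - 5*y + 6) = (y - 3)*(y + 4)*(y - 2)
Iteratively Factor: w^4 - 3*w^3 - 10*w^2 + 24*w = (w - 4)*(w^3 + w^2 - 6*w) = (w - 4)*(w - 2)*(w^2 + 3*w) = w*(w - 4)*(w - 2)*(w + 3)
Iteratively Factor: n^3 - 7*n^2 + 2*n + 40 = (n - 5)*(n^2 - 2*n - 8) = (n - 5)*(n + 2)*(n - 4)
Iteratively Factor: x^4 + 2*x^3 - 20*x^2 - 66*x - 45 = (x + 3)*(x^3 - x^2 - 17*x - 15) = (x + 1)*(x + 3)*(x^2 - 2*x - 15) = (x + 1)*(x + 3)^2*(x - 5)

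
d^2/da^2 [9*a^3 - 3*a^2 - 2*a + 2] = 54*a - 6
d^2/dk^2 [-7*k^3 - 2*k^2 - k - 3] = -42*k - 4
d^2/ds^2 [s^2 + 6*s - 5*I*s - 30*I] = 2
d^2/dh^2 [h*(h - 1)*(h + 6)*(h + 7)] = 12*h^2 + 72*h + 58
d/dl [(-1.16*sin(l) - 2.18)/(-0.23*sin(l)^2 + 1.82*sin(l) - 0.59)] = (-0.2668*sin(l)^2 - 1.0028*sin(l) + 4.652)*cos(l)/(0.0529*sin(l)^4 - 0.8372*sin(l)^3 + 3.5838*sin(l)^2 - 2.1476*sin(l) + 0.3481)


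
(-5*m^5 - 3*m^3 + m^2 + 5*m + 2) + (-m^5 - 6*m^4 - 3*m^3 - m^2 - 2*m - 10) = -6*m^5 - 6*m^4 - 6*m^3 + 3*m - 8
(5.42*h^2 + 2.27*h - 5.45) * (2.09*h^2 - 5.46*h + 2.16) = 11.3278*h^4 - 24.8489*h^3 - 12.0775*h^2 + 34.6602*h - 11.772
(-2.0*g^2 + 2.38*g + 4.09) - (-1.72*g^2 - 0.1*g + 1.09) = -0.28*g^2 + 2.48*g + 3.0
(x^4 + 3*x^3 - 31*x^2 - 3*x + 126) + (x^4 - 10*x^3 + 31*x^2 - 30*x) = 2*x^4 - 7*x^3 - 33*x + 126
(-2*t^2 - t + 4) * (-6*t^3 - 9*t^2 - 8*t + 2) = 12*t^5 + 24*t^4 + t^3 - 32*t^2 - 34*t + 8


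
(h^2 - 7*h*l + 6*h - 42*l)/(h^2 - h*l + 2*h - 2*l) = (h^2 - 7*h*l + 6*h - 42*l)/(h^2 - h*l + 2*h - 2*l)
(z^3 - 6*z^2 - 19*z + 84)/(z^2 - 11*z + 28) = (z^2 + z - 12)/(z - 4)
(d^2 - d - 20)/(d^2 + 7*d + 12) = (d - 5)/(d + 3)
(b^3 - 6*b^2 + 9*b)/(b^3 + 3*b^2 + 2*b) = (b^2 - 6*b + 9)/(b^2 + 3*b + 2)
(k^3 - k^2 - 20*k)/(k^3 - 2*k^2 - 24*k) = (k - 5)/(k - 6)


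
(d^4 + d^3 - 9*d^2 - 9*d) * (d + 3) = d^5 + 4*d^4 - 6*d^3 - 36*d^2 - 27*d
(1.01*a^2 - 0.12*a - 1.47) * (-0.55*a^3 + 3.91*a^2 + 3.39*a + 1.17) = -0.5555*a^5 + 4.0151*a^4 + 3.7632*a^3 - 4.9728*a^2 - 5.1237*a - 1.7199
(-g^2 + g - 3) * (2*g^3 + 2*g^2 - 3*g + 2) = -2*g^5 - g^3 - 11*g^2 + 11*g - 6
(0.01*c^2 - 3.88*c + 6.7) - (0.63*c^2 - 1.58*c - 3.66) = -0.62*c^2 - 2.3*c + 10.36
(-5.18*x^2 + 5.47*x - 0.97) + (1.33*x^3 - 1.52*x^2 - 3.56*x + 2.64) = 1.33*x^3 - 6.7*x^2 + 1.91*x + 1.67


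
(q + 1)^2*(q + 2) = q^3 + 4*q^2 + 5*q + 2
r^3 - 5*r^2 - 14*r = r*(r - 7)*(r + 2)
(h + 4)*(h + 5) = h^2 + 9*h + 20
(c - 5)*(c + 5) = c^2 - 25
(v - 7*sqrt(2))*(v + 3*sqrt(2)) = v^2 - 4*sqrt(2)*v - 42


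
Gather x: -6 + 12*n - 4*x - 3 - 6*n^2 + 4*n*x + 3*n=-6*n^2 + 15*n + x*(4*n - 4) - 9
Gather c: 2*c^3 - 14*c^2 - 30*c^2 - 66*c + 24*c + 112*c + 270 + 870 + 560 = 2*c^3 - 44*c^2 + 70*c + 1700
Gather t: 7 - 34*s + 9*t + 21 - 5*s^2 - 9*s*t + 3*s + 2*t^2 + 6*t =-5*s^2 - 31*s + 2*t^2 + t*(15 - 9*s) + 28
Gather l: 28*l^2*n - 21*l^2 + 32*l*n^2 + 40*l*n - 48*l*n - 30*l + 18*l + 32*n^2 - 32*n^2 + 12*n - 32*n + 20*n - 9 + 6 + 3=l^2*(28*n - 21) + l*(32*n^2 - 8*n - 12)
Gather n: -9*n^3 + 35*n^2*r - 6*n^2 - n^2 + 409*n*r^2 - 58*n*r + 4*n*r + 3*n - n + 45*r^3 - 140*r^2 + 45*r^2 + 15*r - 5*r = -9*n^3 + n^2*(35*r - 7) + n*(409*r^2 - 54*r + 2) + 45*r^3 - 95*r^2 + 10*r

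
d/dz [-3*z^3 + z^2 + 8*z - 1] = -9*z^2 + 2*z + 8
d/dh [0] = 0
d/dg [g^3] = 3*g^2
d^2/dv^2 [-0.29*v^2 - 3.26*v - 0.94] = -0.580000000000000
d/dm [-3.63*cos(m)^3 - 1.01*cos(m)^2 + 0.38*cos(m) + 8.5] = (10.89*cos(m)^2 + 2.02*cos(m) - 0.38)*sin(m)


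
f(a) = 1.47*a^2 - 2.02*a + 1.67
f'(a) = 2.94*a - 2.02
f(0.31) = 1.19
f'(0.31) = -1.11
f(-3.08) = 21.84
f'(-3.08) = -11.08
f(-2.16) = 12.89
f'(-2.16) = -8.37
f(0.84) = 1.01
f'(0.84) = 0.45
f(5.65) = 37.18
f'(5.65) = 14.59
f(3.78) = 15.04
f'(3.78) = 9.09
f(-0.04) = 1.75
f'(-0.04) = -2.14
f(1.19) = 1.35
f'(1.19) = 1.48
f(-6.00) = 66.71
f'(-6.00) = -19.66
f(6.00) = 42.47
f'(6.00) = 15.62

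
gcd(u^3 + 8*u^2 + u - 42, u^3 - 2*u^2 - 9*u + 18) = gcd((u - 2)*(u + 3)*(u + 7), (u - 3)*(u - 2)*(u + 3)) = u^2 + u - 6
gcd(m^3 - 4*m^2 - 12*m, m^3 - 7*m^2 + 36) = m^2 - 4*m - 12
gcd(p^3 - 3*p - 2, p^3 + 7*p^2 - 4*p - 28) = p - 2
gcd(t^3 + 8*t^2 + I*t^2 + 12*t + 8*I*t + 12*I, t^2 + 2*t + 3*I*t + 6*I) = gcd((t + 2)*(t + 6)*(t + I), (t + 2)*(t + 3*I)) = t + 2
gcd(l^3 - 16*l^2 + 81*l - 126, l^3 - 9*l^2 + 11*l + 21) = l^2 - 10*l + 21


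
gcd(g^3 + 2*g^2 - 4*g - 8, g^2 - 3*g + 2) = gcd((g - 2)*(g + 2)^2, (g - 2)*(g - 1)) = g - 2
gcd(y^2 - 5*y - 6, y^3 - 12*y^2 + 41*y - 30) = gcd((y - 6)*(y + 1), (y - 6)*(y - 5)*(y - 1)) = y - 6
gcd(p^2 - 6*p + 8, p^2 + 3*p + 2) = 1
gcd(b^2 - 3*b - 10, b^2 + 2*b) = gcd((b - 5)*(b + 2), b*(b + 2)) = b + 2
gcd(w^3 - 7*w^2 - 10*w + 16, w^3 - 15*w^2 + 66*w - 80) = w - 8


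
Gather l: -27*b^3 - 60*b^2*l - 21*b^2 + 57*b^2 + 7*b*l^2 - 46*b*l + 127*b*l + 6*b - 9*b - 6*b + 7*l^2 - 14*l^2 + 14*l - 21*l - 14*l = -27*b^3 + 36*b^2 - 9*b + l^2*(7*b - 7) + l*(-60*b^2 + 81*b - 21)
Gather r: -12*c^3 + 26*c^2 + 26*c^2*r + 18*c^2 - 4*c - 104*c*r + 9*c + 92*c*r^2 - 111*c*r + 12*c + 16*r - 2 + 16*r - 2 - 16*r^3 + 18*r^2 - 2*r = -12*c^3 + 44*c^2 + 17*c - 16*r^3 + r^2*(92*c + 18) + r*(26*c^2 - 215*c + 30) - 4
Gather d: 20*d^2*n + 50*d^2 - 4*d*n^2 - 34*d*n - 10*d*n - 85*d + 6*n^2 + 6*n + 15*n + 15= d^2*(20*n + 50) + d*(-4*n^2 - 44*n - 85) + 6*n^2 + 21*n + 15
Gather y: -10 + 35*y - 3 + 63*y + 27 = 98*y + 14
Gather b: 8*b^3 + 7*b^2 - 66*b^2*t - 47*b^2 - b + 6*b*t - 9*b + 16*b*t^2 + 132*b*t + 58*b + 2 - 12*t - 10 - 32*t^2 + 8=8*b^3 + b^2*(-66*t - 40) + b*(16*t^2 + 138*t + 48) - 32*t^2 - 12*t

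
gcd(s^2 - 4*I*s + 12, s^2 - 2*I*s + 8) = s + 2*I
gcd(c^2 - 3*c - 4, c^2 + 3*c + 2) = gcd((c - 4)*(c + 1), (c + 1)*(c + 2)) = c + 1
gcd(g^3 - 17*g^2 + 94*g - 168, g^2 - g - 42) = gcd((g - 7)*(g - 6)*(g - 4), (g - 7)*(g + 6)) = g - 7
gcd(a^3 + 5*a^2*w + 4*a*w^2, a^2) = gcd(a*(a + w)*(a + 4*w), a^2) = a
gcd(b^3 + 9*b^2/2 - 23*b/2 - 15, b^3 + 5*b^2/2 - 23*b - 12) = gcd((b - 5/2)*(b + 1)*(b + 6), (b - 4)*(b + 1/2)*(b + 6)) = b + 6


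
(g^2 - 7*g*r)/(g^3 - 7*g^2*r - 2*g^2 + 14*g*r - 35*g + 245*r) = g/(g^2 - 2*g - 35)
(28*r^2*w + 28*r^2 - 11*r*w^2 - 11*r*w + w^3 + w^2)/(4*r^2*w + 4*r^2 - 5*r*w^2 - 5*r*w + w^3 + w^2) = (7*r - w)/(r - w)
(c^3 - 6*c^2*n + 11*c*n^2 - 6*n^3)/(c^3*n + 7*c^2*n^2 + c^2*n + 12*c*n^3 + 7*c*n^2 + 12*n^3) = (c^3 - 6*c^2*n + 11*c*n^2 - 6*n^3)/(n*(c^3 + 7*c^2*n + c^2 + 12*c*n^2 + 7*c*n + 12*n^2))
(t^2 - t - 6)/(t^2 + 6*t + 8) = (t - 3)/(t + 4)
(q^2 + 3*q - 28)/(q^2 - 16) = (q + 7)/(q + 4)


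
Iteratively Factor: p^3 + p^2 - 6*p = (p + 3)*(p^2 - 2*p) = (p - 2)*(p + 3)*(p)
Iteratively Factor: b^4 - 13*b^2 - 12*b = (b)*(b^3 - 13*b - 12) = b*(b + 1)*(b^2 - b - 12) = b*(b - 4)*(b + 1)*(b + 3)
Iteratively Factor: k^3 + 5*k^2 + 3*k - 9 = (k + 3)*(k^2 + 2*k - 3) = (k + 3)^2*(k - 1)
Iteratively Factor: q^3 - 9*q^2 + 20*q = (q)*(q^2 - 9*q + 20) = q*(q - 4)*(q - 5)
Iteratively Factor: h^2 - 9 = (h - 3)*(h + 3)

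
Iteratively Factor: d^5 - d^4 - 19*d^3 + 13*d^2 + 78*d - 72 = (d - 4)*(d^4 + 3*d^3 - 7*d^2 - 15*d + 18) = (d - 4)*(d - 2)*(d^3 + 5*d^2 + 3*d - 9) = (d - 4)*(d - 2)*(d + 3)*(d^2 + 2*d - 3) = (d - 4)*(d - 2)*(d - 1)*(d + 3)*(d + 3)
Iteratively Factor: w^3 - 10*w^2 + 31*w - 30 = (w - 3)*(w^2 - 7*w + 10) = (w - 5)*(w - 3)*(w - 2)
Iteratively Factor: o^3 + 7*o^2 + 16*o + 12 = (o + 2)*(o^2 + 5*o + 6) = (o + 2)*(o + 3)*(o + 2)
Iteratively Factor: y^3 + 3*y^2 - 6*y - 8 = (y + 4)*(y^2 - y - 2) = (y - 2)*(y + 4)*(y + 1)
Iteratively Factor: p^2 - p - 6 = (p + 2)*(p - 3)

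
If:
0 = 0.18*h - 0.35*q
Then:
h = 1.94444444444444*q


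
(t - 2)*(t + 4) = t^2 + 2*t - 8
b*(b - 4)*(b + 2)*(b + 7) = b^4 + 5*b^3 - 22*b^2 - 56*b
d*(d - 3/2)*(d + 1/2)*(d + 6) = d^4 + 5*d^3 - 27*d^2/4 - 9*d/2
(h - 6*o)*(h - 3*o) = h^2 - 9*h*o + 18*o^2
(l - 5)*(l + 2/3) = l^2 - 13*l/3 - 10/3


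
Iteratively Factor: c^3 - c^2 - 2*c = (c + 1)*(c^2 - 2*c) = (c - 2)*(c + 1)*(c)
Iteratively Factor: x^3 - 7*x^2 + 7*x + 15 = (x + 1)*(x^2 - 8*x + 15) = (x - 3)*(x + 1)*(x - 5)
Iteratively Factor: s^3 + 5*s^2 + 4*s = (s + 1)*(s^2 + 4*s) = s*(s + 1)*(s + 4)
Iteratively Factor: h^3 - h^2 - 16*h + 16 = (h + 4)*(h^2 - 5*h + 4) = (h - 4)*(h + 4)*(h - 1)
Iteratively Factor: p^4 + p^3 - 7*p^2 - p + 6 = (p + 1)*(p^3 - 7*p + 6) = (p + 1)*(p + 3)*(p^2 - 3*p + 2) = (p - 1)*(p + 1)*(p + 3)*(p - 2)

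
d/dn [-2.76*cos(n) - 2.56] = 2.76*sin(n)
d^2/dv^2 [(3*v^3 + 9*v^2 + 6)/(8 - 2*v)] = 3*(-v^3 + 12*v^2 - 48*v - 50)/(v^3 - 12*v^2 + 48*v - 64)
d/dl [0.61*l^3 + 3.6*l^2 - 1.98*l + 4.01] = 1.83*l^2 + 7.2*l - 1.98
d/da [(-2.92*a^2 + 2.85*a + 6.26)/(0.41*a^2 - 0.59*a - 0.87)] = (0.5543*a^2 - 0.0523999999999996*a + 1.2139)/(0.1681*a^4 - 0.4838*a^3 - 0.3653*a^2 + 1.0266*a + 0.7569)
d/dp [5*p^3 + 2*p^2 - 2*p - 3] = 15*p^2 + 4*p - 2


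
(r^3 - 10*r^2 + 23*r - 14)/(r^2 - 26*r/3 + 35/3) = 3*(r^2 - 3*r + 2)/(3*r - 5)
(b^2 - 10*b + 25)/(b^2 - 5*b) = (b - 5)/b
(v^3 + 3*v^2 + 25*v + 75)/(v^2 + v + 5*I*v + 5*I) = (v^2 + v*(3 - 5*I) - 15*I)/(v + 1)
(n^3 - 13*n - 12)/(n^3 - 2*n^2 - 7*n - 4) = (n + 3)/(n + 1)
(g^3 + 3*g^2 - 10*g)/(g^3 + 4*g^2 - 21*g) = (g^2 + 3*g - 10)/(g^2 + 4*g - 21)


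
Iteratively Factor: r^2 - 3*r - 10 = (r - 5)*(r + 2)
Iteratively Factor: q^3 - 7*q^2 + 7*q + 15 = (q - 3)*(q^2 - 4*q - 5) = (q - 3)*(q + 1)*(q - 5)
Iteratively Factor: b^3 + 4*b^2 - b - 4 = (b + 1)*(b^2 + 3*b - 4) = (b - 1)*(b + 1)*(b + 4)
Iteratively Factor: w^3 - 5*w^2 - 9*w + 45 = (w - 5)*(w^2 - 9) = (w - 5)*(w + 3)*(w - 3)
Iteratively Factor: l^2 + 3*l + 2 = (l + 2)*(l + 1)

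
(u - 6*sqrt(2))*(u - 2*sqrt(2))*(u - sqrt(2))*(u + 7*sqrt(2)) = u^4 - 2*sqrt(2)*u^3 - 86*u^2 + 256*sqrt(2)*u - 336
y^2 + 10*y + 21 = (y + 3)*(y + 7)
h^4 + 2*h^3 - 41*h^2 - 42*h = h*(h - 6)*(h + 1)*(h + 7)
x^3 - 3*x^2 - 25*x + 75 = (x - 5)*(x - 3)*(x + 5)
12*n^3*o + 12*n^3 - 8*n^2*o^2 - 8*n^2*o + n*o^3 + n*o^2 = (-6*n + o)*(-2*n + o)*(n*o + n)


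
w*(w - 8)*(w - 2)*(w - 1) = w^4 - 11*w^3 + 26*w^2 - 16*w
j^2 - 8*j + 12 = (j - 6)*(j - 2)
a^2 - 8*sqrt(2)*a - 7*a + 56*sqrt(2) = (a - 7)*(a - 8*sqrt(2))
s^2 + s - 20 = (s - 4)*(s + 5)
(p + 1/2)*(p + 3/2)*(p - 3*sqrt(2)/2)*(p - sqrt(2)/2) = p^4 - 2*sqrt(2)*p^3 + 2*p^3 - 4*sqrt(2)*p^2 + 9*p^2/4 - 3*sqrt(2)*p/2 + 3*p + 9/8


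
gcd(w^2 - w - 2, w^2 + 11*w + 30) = 1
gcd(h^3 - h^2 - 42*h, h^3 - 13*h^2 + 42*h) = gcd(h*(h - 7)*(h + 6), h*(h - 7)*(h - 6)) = h^2 - 7*h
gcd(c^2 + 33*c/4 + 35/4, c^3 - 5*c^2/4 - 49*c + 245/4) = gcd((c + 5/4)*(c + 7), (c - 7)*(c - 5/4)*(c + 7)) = c + 7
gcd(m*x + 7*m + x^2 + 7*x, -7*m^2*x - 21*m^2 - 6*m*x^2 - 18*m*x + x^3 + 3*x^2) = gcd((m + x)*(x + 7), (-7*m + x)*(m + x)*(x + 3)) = m + x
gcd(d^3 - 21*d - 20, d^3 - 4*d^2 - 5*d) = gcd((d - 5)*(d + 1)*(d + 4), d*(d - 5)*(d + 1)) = d^2 - 4*d - 5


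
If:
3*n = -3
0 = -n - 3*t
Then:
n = -1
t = 1/3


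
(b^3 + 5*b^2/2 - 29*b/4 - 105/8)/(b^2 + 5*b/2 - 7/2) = (b^2 - b - 15/4)/(b - 1)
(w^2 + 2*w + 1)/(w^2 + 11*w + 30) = (w^2 + 2*w + 1)/(w^2 + 11*w + 30)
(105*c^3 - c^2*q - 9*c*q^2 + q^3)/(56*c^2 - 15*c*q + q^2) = (-15*c^2 - 2*c*q + q^2)/(-8*c + q)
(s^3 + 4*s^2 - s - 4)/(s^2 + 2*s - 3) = (s^2 + 5*s + 4)/(s + 3)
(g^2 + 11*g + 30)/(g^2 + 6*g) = (g + 5)/g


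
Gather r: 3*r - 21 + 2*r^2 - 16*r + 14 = 2*r^2 - 13*r - 7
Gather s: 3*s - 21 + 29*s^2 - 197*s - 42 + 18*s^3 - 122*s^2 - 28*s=18*s^3 - 93*s^2 - 222*s - 63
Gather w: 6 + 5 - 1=10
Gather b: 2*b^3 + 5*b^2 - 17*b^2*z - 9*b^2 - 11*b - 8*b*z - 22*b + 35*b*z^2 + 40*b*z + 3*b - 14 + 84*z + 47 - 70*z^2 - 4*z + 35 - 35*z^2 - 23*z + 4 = 2*b^3 + b^2*(-17*z - 4) + b*(35*z^2 + 32*z - 30) - 105*z^2 + 57*z + 72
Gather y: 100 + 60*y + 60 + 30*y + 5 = 90*y + 165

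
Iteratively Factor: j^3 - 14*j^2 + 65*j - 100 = (j - 4)*(j^2 - 10*j + 25) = (j - 5)*(j - 4)*(j - 5)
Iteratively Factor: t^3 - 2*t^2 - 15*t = (t - 5)*(t^2 + 3*t) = t*(t - 5)*(t + 3)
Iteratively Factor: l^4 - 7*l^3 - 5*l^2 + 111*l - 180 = (l - 3)*(l^3 - 4*l^2 - 17*l + 60) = (l - 3)^2*(l^2 - l - 20) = (l - 3)^2*(l + 4)*(l - 5)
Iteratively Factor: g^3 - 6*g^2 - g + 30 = (g - 5)*(g^2 - g - 6) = (g - 5)*(g + 2)*(g - 3)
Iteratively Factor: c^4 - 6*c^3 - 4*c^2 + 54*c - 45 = (c - 3)*(c^3 - 3*c^2 - 13*c + 15) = (c - 5)*(c - 3)*(c^2 + 2*c - 3) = (c - 5)*(c - 3)*(c - 1)*(c + 3)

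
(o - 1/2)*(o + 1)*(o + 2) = o^3 + 5*o^2/2 + o/2 - 1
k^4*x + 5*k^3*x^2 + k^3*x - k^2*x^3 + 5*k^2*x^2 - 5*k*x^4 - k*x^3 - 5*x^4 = (k - x)*(k + x)*(k + 5*x)*(k*x + x)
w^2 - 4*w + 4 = (w - 2)^2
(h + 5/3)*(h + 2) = h^2 + 11*h/3 + 10/3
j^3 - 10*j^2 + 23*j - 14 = (j - 7)*(j - 2)*(j - 1)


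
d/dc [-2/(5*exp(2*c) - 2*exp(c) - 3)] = (20*exp(c) - 4)*exp(c)/(-5*exp(2*c) + 2*exp(c) + 3)^2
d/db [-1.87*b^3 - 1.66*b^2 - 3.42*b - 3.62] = -5.61*b^2 - 3.32*b - 3.42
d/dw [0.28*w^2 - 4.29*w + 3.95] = 0.56*w - 4.29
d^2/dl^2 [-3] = 0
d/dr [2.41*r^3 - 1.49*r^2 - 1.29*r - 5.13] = 7.23*r^2 - 2.98*r - 1.29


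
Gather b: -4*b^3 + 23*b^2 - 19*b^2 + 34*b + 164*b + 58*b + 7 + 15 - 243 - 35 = -4*b^3 + 4*b^2 + 256*b - 256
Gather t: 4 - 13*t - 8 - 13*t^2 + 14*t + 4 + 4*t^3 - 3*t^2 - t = 4*t^3 - 16*t^2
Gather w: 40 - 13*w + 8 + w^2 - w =w^2 - 14*w + 48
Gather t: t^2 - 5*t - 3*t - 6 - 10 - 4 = t^2 - 8*t - 20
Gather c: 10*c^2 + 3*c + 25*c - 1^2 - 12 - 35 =10*c^2 + 28*c - 48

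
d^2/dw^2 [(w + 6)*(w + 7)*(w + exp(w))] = w^2*exp(w) + 17*w*exp(w) + 6*w + 70*exp(w) + 26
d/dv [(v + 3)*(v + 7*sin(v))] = v + (v + 3)*(7*cos(v) + 1) + 7*sin(v)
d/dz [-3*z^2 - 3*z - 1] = -6*z - 3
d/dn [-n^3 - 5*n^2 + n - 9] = -3*n^2 - 10*n + 1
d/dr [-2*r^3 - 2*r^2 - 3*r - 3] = -6*r^2 - 4*r - 3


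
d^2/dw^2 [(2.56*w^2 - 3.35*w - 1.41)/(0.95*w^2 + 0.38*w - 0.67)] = (-7.89507*w^3 + 2.14149*w^2 - 15.84771*w - 1.60959)/(0.857375*w^6 + 1.02885*w^5 - 1.402485*w^4 - 1.396348*w^3 + 0.989121*w^2 + 0.511746*w - 0.300763)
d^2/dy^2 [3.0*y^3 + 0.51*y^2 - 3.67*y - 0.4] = 18.0*y + 1.02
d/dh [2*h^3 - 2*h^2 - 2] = 2*h*(3*h - 2)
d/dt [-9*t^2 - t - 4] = -18*t - 1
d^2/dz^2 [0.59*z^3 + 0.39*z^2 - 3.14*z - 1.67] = 3.54*z + 0.78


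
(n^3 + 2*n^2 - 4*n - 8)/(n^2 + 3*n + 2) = (n^2 - 4)/(n + 1)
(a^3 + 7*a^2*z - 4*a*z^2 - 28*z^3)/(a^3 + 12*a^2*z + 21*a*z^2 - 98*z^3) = (a + 2*z)/(a + 7*z)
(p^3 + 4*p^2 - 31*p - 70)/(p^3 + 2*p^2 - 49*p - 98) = (p - 5)/(p - 7)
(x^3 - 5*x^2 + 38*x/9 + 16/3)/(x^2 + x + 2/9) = (3*x^2 - 17*x + 24)/(3*x + 1)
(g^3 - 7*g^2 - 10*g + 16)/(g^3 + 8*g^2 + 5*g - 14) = (g - 8)/(g + 7)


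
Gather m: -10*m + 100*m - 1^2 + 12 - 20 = 90*m - 9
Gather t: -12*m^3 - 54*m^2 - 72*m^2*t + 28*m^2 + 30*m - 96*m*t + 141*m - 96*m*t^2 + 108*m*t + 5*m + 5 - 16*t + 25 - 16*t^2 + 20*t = -12*m^3 - 26*m^2 + 176*m + t^2*(-96*m - 16) + t*(-72*m^2 + 12*m + 4) + 30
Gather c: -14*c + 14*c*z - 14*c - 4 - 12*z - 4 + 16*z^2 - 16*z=c*(14*z - 28) + 16*z^2 - 28*z - 8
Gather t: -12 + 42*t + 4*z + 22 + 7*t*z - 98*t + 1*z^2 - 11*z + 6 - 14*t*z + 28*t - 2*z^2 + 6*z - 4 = t*(-7*z - 28) - z^2 - z + 12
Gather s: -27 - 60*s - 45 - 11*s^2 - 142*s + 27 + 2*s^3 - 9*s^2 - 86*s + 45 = 2*s^3 - 20*s^2 - 288*s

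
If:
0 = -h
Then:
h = 0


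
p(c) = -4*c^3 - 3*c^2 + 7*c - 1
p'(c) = -12*c^2 - 6*c + 7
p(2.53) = -67.27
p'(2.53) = -84.99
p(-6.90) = 1121.91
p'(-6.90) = -522.92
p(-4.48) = 267.09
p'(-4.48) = -206.96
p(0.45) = 1.18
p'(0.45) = 1.87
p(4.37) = -361.51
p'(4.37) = -248.38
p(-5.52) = 541.74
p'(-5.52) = -325.52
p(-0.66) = -5.78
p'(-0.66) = 5.73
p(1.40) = -8.06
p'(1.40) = -24.92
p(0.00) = -1.00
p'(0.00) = 7.00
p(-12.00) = 6395.00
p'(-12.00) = -1649.00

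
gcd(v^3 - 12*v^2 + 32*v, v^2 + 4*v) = v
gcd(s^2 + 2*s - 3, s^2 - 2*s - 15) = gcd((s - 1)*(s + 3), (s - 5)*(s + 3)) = s + 3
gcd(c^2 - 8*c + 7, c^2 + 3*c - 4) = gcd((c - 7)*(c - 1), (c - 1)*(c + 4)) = c - 1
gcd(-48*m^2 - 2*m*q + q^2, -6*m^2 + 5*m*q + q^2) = 6*m + q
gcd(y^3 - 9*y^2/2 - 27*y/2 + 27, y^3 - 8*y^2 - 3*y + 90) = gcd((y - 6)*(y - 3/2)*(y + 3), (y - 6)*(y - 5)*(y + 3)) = y^2 - 3*y - 18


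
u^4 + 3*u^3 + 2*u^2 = u^2*(u + 1)*(u + 2)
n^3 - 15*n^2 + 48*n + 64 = (n - 8)^2*(n + 1)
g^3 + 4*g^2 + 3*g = g*(g + 1)*(g + 3)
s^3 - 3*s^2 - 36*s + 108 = (s - 6)*(s - 3)*(s + 6)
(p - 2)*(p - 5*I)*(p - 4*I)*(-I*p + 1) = -I*p^4 - 8*p^3 + 2*I*p^3 + 16*p^2 + 11*I*p^2 - 20*p - 22*I*p + 40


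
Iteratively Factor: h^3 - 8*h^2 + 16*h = (h - 4)*(h^2 - 4*h) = h*(h - 4)*(h - 4)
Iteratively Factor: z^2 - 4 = (z + 2)*(z - 2)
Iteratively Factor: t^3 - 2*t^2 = (t)*(t^2 - 2*t) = t^2*(t - 2)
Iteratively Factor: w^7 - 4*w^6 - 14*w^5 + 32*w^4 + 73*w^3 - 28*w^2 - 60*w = (w - 5)*(w^6 + w^5 - 9*w^4 - 13*w^3 + 8*w^2 + 12*w) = (w - 5)*(w + 1)*(w^5 - 9*w^3 - 4*w^2 + 12*w) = (w - 5)*(w + 1)*(w + 2)*(w^4 - 2*w^3 - 5*w^2 + 6*w) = (w - 5)*(w - 1)*(w + 1)*(w + 2)*(w^3 - w^2 - 6*w) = (w - 5)*(w - 1)*(w + 1)*(w + 2)^2*(w^2 - 3*w) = (w - 5)*(w - 3)*(w - 1)*(w + 1)*(w + 2)^2*(w)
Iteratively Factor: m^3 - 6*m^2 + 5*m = (m)*(m^2 - 6*m + 5) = m*(m - 5)*(m - 1)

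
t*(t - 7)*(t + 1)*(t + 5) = t^4 - t^3 - 37*t^2 - 35*t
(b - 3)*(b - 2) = b^2 - 5*b + 6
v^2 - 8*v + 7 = (v - 7)*(v - 1)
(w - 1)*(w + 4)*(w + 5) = w^3 + 8*w^2 + 11*w - 20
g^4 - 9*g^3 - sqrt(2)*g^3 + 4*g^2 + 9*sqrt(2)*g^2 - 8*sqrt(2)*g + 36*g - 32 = (g - 8)*(g - 1)*(g - 2*sqrt(2))*(g + sqrt(2))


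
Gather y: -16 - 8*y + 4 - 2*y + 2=-10*y - 10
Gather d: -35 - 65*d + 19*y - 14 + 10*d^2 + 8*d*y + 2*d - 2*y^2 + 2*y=10*d^2 + d*(8*y - 63) - 2*y^2 + 21*y - 49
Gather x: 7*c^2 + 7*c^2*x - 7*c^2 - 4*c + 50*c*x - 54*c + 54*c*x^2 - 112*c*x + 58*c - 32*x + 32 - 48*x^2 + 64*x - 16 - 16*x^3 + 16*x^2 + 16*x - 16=-16*x^3 + x^2*(54*c - 32) + x*(7*c^2 - 62*c + 48)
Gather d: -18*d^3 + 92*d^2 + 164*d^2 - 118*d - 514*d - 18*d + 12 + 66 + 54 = -18*d^3 + 256*d^2 - 650*d + 132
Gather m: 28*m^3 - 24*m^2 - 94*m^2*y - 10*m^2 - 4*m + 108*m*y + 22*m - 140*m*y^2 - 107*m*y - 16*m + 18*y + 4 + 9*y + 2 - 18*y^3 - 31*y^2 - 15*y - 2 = 28*m^3 + m^2*(-94*y - 34) + m*(-140*y^2 + y + 2) - 18*y^3 - 31*y^2 + 12*y + 4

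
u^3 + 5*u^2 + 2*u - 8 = (u - 1)*(u + 2)*(u + 4)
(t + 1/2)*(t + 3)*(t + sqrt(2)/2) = t^3 + sqrt(2)*t^2/2 + 7*t^2/2 + 3*t/2 + 7*sqrt(2)*t/4 + 3*sqrt(2)/4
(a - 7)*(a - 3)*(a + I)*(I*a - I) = I*a^4 - a^3 - 11*I*a^3 + 11*a^2 + 31*I*a^2 - 31*a - 21*I*a + 21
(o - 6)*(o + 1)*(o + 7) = o^3 + 2*o^2 - 41*o - 42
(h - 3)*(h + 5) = h^2 + 2*h - 15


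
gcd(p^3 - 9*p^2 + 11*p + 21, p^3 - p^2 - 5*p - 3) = p^2 - 2*p - 3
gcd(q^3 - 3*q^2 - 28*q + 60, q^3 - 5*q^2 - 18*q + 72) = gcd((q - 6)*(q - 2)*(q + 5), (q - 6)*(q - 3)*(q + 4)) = q - 6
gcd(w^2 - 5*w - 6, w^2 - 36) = w - 6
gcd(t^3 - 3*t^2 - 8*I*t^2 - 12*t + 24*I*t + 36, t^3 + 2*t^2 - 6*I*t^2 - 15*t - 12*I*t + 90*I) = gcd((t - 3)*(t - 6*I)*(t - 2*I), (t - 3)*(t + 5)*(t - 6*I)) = t^2 + t*(-3 - 6*I) + 18*I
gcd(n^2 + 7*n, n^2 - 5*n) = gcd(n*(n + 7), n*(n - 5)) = n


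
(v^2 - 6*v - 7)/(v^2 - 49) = (v + 1)/(v + 7)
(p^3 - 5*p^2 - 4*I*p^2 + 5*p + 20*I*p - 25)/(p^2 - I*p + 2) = (p^2 - 5*p*(1 + I) + 25*I)/(p - 2*I)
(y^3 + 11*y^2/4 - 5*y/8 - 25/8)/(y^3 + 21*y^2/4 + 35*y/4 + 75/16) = 2*(y - 1)/(2*y + 3)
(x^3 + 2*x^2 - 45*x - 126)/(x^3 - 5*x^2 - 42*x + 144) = (x^2 - 4*x - 21)/(x^2 - 11*x + 24)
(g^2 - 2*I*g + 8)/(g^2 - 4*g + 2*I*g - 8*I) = (g - 4*I)/(g - 4)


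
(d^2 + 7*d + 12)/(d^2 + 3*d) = (d + 4)/d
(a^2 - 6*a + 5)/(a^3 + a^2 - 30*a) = (a - 1)/(a*(a + 6))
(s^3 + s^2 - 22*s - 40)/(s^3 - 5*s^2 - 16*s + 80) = (s + 2)/(s - 4)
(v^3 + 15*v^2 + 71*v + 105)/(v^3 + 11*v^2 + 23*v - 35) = (v + 3)/(v - 1)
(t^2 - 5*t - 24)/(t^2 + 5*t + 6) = (t - 8)/(t + 2)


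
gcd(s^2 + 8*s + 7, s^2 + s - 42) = s + 7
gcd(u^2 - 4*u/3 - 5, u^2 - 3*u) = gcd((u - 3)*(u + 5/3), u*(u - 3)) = u - 3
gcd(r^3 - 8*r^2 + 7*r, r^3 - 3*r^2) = r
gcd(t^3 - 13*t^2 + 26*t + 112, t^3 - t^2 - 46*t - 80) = t^2 - 6*t - 16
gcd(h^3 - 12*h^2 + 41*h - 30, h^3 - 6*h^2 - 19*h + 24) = h - 1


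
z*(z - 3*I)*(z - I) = z^3 - 4*I*z^2 - 3*z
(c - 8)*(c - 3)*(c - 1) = c^3 - 12*c^2 + 35*c - 24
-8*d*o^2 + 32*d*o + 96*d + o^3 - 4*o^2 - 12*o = (-8*d + o)*(o - 6)*(o + 2)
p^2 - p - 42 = (p - 7)*(p + 6)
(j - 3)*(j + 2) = j^2 - j - 6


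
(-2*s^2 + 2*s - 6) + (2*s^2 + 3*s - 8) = 5*s - 14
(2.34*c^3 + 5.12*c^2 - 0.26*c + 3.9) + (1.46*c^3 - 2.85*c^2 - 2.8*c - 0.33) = 3.8*c^3 + 2.27*c^2 - 3.06*c + 3.57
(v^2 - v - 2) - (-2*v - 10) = v^2 + v + 8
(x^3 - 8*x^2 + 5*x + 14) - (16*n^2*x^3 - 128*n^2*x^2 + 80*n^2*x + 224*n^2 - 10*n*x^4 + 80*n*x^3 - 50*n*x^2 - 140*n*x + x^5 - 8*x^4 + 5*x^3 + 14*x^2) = -16*n^2*x^3 + 128*n^2*x^2 - 80*n^2*x - 224*n^2 + 10*n*x^4 - 80*n*x^3 + 50*n*x^2 + 140*n*x - x^5 + 8*x^4 - 4*x^3 - 22*x^2 + 5*x + 14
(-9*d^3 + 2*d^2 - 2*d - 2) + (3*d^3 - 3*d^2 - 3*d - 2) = -6*d^3 - d^2 - 5*d - 4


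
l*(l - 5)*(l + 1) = l^3 - 4*l^2 - 5*l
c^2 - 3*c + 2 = (c - 2)*(c - 1)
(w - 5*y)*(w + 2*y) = w^2 - 3*w*y - 10*y^2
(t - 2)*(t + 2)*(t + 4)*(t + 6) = t^4 + 10*t^3 + 20*t^2 - 40*t - 96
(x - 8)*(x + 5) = x^2 - 3*x - 40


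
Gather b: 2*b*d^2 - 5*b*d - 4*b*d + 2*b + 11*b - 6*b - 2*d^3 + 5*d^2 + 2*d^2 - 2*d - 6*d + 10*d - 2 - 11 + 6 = b*(2*d^2 - 9*d + 7) - 2*d^3 + 7*d^2 + 2*d - 7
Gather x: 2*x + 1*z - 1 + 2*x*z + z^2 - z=x*(2*z + 2) + z^2 - 1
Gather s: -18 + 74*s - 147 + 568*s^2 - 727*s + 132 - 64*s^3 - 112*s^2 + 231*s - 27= -64*s^3 + 456*s^2 - 422*s - 60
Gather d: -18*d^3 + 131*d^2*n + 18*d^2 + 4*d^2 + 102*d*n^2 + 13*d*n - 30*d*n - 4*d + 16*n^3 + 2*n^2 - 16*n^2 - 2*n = -18*d^3 + d^2*(131*n + 22) + d*(102*n^2 - 17*n - 4) + 16*n^3 - 14*n^2 - 2*n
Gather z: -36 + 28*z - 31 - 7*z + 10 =21*z - 57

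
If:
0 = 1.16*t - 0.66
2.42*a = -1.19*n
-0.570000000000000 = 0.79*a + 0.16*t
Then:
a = -0.84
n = 1.70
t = 0.57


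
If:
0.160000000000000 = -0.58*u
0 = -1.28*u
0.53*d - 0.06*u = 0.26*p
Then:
No Solution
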